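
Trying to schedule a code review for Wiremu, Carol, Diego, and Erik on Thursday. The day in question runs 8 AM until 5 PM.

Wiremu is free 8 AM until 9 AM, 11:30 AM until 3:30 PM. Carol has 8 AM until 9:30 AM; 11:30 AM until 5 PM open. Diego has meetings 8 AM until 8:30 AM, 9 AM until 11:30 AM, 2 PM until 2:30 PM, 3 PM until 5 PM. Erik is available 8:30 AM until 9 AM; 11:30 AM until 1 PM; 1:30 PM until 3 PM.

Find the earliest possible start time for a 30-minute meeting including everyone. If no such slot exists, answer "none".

Wiremu free: 08:00-09:00, 11:30-15:30.
Carol free: 08:00-09:30, 11:30-17:00.
Diego free: 08:30-09:00, 11:30-14:00, 14:30-15:00 (invert busy blocks within the working day).
Erik free: 08:30-09:00, 11:30-13:00, 13:30-15:00.
Wiremu ∩ Carol: 08:00-09:00, 11:30-15:30.
Wiremu ∩ Carol ∩ Diego: 08:30-09:00, 11:30-14:00, 14:30-15:00.
Wiremu ∩ Carol ∩ Diego ∩ Erik: 08:30-09:00, 11:30-13:00, 13:30-14:00, 14:30-15:00.
The first common window of at least 30 minutes is 08:30-09:00, so the earliest start is 08:30.

08:30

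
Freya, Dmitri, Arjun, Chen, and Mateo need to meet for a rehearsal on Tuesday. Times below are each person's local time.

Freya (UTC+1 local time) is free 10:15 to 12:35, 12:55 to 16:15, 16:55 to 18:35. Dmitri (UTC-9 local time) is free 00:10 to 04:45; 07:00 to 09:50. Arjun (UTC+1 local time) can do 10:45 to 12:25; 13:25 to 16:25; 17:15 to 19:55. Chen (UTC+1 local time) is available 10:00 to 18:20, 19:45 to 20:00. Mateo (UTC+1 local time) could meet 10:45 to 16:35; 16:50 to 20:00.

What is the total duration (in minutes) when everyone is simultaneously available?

245

Freya in UTC: 09:15-11:35, 11:55-15:15, 15:55-17:35 (subtract 1h to convert from UTC+1).
Dmitri in UTC: 09:10-13:45, 16:00-18:50 (add 9h to convert from UTC-9).
Arjun in UTC: 09:45-11:25, 12:25-15:25, 16:15-18:55 (subtract 1h to convert from UTC+1).
Chen in UTC: 09:00-17:20, 18:45-19:00 (subtract 1h to convert from UTC+1).
Mateo in UTC: 09:45-15:35, 15:50-19:00 (subtract 1h to convert from UTC+1).
Freya ∩ Dmitri: 09:15-11:35, 11:55-13:45, 16:00-17:35.
Freya ∩ Dmitri ∩ Arjun: 09:45-11:25, 12:25-13:45, 16:15-17:35.
Freya ∩ Dmitri ∩ Arjun ∩ Chen: 09:45-11:25, 12:25-13:45, 16:15-17:20.
Freya ∩ Dmitri ∩ Arjun ∩ Chen ∩ Mateo: 09:45-11:25, 12:25-13:45, 16:15-17:20.
Those are the intersection windows.
Summing the common windows: 100 + 80 + 65 = 245 minutes.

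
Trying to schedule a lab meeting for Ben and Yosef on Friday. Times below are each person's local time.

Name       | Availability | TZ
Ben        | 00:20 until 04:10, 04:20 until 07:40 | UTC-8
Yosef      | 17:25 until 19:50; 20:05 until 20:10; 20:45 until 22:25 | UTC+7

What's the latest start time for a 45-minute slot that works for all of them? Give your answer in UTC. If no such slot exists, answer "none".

Ben in UTC: 08:20-12:10, 12:20-15:40 (add 8h to convert from UTC-8).
Yosef in UTC: 10:25-12:50, 13:05-13:10, 13:45-15:25 (subtract 7h to convert from UTC+7).
Ben ∩ Yosef: 10:25-12:10, 12:20-12:50, 13:05-13:10, 13:45-15:25.
Those are the intersection windows.
The last common window of at least 45 minutes is 13:45-15:25; a 45-minute meeting can start as late as 14:40 and still end by 15:25.

14:40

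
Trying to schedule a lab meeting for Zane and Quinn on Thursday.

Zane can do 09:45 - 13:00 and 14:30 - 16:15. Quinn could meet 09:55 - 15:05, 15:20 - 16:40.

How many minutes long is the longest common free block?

185

Zane ∩ Quinn: 09:55-13:00, 14:30-15:05, 15:20-16:15.
The longest is 09:55-13:00 at 185 minutes.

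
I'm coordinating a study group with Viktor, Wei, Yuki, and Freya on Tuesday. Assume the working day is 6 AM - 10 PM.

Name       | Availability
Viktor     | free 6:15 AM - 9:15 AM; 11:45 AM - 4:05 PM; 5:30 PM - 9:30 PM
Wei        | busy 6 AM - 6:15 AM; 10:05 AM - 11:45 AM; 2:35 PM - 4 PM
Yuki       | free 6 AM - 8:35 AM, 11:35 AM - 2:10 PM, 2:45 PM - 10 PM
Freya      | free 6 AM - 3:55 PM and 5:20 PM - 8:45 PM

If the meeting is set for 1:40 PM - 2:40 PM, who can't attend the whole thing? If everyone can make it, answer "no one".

Viktor free: 06:15-09:15, 11:45-16:05, 17:30-21:30.
Wei free: 06:15-10:05, 11:45-14:35, 16:00-22:00 (invert busy blocks within the working day).
Yuki free: 06:00-08:35, 11:35-14:10, 14:45-22:00.
Freya free: 06:00-15:55, 17:20-20:45.
Viktor: free for 13:40-14:40. Wei: not fully free for 13:40-14:40. Yuki: not fully free for 13:40-14:40. Freya: free for 13:40-14:40.

Wei, Yuki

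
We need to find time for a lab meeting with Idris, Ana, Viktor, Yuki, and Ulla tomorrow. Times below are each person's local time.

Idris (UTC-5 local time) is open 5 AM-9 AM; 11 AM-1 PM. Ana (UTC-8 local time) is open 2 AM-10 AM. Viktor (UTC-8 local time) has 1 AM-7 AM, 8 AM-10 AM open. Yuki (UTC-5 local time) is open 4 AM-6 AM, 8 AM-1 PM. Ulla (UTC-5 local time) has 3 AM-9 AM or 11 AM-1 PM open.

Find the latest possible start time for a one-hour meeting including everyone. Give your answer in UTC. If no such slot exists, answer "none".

Idris in UTC: 10:00-14:00, 16:00-18:00 (add 5h to convert from UTC-5).
Ana in UTC: 10:00-18:00 (add 8h to convert from UTC-8).
Viktor in UTC: 09:00-15:00, 16:00-18:00 (add 8h to convert from UTC-8).
Yuki in UTC: 09:00-11:00, 13:00-18:00 (add 5h to convert from UTC-5).
Ulla in UTC: 08:00-14:00, 16:00-18:00 (add 5h to convert from UTC-5).
Idris ∩ Ana: 10:00-14:00, 16:00-18:00.
Idris ∩ Ana ∩ Viktor: 10:00-14:00, 16:00-18:00.
Idris ∩ Ana ∩ Viktor ∩ Yuki: 10:00-11:00, 13:00-14:00, 16:00-18:00.
Idris ∩ Ana ∩ Viktor ∩ Yuki ∩ Ulla: 10:00-11:00, 13:00-14:00, 16:00-18:00.
The last common window of at least 60 minutes is 16:00-18:00; a 60-minute meeting can start as late as 17:00 and still end by 18:00.

17:00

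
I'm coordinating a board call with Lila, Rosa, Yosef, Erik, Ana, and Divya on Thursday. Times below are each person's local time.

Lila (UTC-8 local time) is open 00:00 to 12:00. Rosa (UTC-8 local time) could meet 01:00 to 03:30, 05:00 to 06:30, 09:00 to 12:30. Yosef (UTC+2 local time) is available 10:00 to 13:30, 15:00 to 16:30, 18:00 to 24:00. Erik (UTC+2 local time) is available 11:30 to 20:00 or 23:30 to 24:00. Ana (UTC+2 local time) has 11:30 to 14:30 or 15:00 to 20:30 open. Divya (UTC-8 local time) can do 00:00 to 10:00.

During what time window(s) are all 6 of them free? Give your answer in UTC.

09:30-11:30, 13:00-14:30, 17:00-18:00

Lila in UTC: 08:00-20:00 (add 8h to convert from UTC-8).
Rosa in UTC: 09:00-11:30, 13:00-14:30, 17:00-20:30 (add 8h to convert from UTC-8).
Yosef in UTC: 08:00-11:30, 13:00-14:30, 16:00-22:00 (subtract 2h to convert from UTC+2).
Erik in UTC: 09:30-18:00, 21:30-22:00 (subtract 2h to convert from UTC+2).
Ana in UTC: 09:30-12:30, 13:00-18:30 (subtract 2h to convert from UTC+2).
Divya in UTC: 08:00-18:00 (add 8h to convert from UTC-8).
Lila ∩ Rosa: 09:00-11:30, 13:00-14:30, 17:00-20:00.
Lila ∩ Rosa ∩ Yosef: 09:00-11:30, 13:00-14:30, 17:00-20:00.
Lila ∩ Rosa ∩ Yosef ∩ Erik: 09:30-11:30, 13:00-14:30, 17:00-18:00.
Lila ∩ Rosa ∩ Yosef ∩ Erik ∩ Ana: 09:30-11:30, 13:00-14:30, 17:00-18:00.
Lila ∩ Rosa ∩ Yosef ∩ Erik ∩ Ana ∩ Divya: 09:30-11:30, 13:00-14:30, 17:00-18:00.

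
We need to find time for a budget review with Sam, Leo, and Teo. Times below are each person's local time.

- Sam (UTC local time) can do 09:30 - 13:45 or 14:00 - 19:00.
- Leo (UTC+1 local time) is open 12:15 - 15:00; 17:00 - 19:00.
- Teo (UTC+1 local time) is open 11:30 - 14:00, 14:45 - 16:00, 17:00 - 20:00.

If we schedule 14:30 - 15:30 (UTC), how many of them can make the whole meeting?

Sam in UTC: 09:30-13:45, 14:00-19:00.
Leo in UTC: 11:15-14:00, 16:00-18:00 (subtract 1h to convert from UTC+1).
Teo in UTC: 10:30-13:00, 13:45-15:00, 16:00-19:00 (subtract 1h to convert from UTC+1).
Sam can make the full 14:30-15:30 slot — that's 1.

1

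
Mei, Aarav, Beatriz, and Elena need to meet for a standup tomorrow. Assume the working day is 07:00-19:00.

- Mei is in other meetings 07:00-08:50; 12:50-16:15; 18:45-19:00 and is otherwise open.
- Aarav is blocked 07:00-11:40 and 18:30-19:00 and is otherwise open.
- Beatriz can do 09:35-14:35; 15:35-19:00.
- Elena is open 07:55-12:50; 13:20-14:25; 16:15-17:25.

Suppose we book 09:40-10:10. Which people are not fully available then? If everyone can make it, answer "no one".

Mei free: 08:50-12:50, 16:15-18:45 (invert busy blocks within the working day).
Aarav free: 11:40-18:30 (invert busy blocks within the working day).
Beatriz free: 09:35-14:35, 15:35-19:00.
Elena free: 07:55-12:50, 13:20-14:25, 16:15-17:25.
Mei: free for 09:40-10:10. Aarav: not fully free for 09:40-10:10. Beatriz: free for 09:40-10:10. Elena: free for 09:40-10:10.

Aarav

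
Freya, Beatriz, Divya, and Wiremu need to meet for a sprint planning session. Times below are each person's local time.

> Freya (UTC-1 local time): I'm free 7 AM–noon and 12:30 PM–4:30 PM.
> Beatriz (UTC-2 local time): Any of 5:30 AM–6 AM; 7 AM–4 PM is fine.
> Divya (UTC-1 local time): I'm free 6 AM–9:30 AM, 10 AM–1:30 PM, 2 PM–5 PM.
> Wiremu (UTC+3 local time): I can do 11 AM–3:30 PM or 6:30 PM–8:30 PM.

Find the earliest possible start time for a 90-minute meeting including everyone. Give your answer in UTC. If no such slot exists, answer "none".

09:00

Freya in UTC: 08:00-13:00, 13:30-17:30 (add 1h to convert from UTC-1).
Beatriz in UTC: 07:30-08:00, 09:00-18:00 (add 2h to convert from UTC-2).
Divya in UTC: 07:00-10:30, 11:00-14:30, 15:00-18:00 (add 1h to convert from UTC-1).
Wiremu in UTC: 08:00-12:30, 15:30-17:30 (subtract 3h to convert from UTC+3).
Freya ∩ Beatriz: 09:00-13:00, 13:30-17:30.
Freya ∩ Beatriz ∩ Divya: 09:00-10:30, 11:00-13:00, 13:30-14:30, 15:00-17:30.
Freya ∩ Beatriz ∩ Divya ∩ Wiremu: 09:00-10:30, 11:00-12:30, 15:30-17:30.
The first common window of at least 90 minutes is 09:00-10:30, so the earliest start is 09:00.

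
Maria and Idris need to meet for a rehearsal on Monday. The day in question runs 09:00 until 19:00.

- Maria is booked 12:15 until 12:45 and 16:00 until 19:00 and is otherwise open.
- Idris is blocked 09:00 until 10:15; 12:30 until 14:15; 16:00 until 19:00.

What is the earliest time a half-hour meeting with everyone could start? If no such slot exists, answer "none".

Maria free: 09:00-12:15, 12:45-16:00 (invert busy blocks within the working day).
Idris free: 10:15-12:30, 14:15-16:00 (invert busy blocks within the working day).
Maria ∩ Idris: 10:15-12:15, 14:15-16:00.
The first common window of at least 30 minutes is 10:15-12:15, so the earliest start is 10:15.

10:15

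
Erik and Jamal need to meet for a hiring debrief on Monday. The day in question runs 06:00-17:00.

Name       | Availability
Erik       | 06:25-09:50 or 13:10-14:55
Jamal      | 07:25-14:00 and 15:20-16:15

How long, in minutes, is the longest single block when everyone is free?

145

Erik ∩ Jamal: 07:25-09:50, 13:10-14:00.
The longest is 07:25-09:50 at 145 minutes.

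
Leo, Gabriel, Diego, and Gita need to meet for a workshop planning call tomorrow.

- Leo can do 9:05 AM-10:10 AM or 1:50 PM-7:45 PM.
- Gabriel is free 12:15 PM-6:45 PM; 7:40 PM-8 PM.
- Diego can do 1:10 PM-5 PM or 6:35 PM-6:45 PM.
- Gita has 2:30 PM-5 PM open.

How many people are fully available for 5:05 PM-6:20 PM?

2

Leo and Gabriel can make the full 17:05-18:20 slot — that's 2.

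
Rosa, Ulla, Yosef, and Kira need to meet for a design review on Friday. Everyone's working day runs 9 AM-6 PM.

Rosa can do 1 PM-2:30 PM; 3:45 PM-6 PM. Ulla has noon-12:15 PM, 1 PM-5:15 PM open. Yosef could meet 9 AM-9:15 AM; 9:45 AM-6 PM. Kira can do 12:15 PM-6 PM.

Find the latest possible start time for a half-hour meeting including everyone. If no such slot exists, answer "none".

Rosa ∩ Ulla: 13:00-14:30, 15:45-17:15.
Rosa ∩ Ulla ∩ Yosef: 13:00-14:30, 15:45-17:15.
Rosa ∩ Ulla ∩ Yosef ∩ Kira: 13:00-14:30, 15:45-17:15.
Those are the intersection windows.
The last common window of at least 30 minutes is 15:45-17:15; a 30-minute meeting can start as late as 16:45 and still end by 17:15.

16:45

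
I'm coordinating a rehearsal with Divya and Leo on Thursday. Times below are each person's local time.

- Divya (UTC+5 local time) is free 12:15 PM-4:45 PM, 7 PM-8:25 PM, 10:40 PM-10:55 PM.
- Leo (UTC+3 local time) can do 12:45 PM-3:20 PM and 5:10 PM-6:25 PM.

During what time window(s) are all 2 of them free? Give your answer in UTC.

09:45-11:45, 14:10-15:25

Divya in UTC: 07:15-11:45, 14:00-15:25, 17:40-17:55 (subtract 5h to convert from UTC+5).
Leo in UTC: 09:45-12:20, 14:10-15:25 (subtract 3h to convert from UTC+3).
Divya ∩ Leo: 09:45-11:45, 14:10-15:25.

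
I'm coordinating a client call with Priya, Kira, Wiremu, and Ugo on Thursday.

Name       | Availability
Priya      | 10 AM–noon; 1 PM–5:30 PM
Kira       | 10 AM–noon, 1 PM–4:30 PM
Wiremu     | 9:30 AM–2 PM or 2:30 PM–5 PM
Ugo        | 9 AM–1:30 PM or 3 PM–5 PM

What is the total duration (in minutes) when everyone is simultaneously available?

240

Priya ∩ Kira: 10:00-12:00, 13:00-16:30.
Priya ∩ Kira ∩ Wiremu: 10:00-12:00, 13:00-14:00, 14:30-16:30.
Priya ∩ Kira ∩ Wiremu ∩ Ugo: 10:00-12:00, 13:00-13:30, 15:00-16:30.
Those are the intersection windows.
Summing the common windows: 120 + 30 + 90 = 240 minutes.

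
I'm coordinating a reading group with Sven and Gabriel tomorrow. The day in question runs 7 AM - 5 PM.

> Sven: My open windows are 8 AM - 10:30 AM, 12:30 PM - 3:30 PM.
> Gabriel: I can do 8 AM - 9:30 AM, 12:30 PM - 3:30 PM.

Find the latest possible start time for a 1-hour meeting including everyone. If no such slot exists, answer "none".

14:30

Sven ∩ Gabriel: 08:00-09:30, 12:30-15:30.
The last common window of at least 60 minutes is 12:30-15:30; a 60-minute meeting can start as late as 14:30 and still end by 15:30.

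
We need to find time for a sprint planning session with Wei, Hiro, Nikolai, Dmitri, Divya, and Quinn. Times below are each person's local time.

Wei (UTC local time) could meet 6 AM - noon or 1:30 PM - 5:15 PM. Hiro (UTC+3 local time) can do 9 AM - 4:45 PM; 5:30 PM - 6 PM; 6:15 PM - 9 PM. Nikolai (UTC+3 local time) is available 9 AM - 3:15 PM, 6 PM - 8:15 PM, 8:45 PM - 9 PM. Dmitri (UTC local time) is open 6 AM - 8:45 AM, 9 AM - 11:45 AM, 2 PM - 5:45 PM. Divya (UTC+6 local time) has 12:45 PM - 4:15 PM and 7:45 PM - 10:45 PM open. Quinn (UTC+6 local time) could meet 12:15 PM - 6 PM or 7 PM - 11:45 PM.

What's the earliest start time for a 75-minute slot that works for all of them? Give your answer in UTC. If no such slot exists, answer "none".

06:45

Wei in UTC: 06:00-12:00, 13:30-17:15.
Hiro in UTC: 06:00-13:45, 14:30-15:00, 15:15-18:00 (subtract 3h to convert from UTC+3).
Nikolai in UTC: 06:00-12:15, 15:00-17:15, 17:45-18:00 (subtract 3h to convert from UTC+3).
Dmitri in UTC: 06:00-08:45, 09:00-11:45, 14:00-17:45.
Divya in UTC: 06:45-10:15, 13:45-16:45 (subtract 6h to convert from UTC+6).
Quinn in UTC: 06:15-12:00, 13:00-17:45 (subtract 6h to convert from UTC+6).
Wei ∩ Hiro: 06:00-12:00, 13:30-13:45, 14:30-15:00, 15:15-17:15.
Wei ∩ Hiro ∩ Nikolai: 06:00-12:00, 15:15-17:15.
Wei ∩ Hiro ∩ Nikolai ∩ Dmitri: 06:00-08:45, 09:00-11:45, 15:15-17:15.
Wei ∩ Hiro ∩ Nikolai ∩ Dmitri ∩ Divya: 06:45-08:45, 09:00-10:15, 15:15-16:45.
Wei ∩ Hiro ∩ Nikolai ∩ Dmitri ∩ Divya ∩ Quinn: 06:45-08:45, 09:00-10:15, 15:15-16:45.
The first common window of at least 75 minutes is 06:45-08:45, so the earliest start is 06:45.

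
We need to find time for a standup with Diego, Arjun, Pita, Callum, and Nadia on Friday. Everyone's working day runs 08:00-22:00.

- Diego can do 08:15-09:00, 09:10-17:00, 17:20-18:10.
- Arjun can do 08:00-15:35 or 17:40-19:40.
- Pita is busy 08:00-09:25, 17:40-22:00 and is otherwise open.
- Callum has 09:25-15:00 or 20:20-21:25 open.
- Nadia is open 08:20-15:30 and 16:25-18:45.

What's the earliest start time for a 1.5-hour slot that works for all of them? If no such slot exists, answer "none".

09:25

Diego free: 08:15-09:00, 09:10-17:00, 17:20-18:10.
Arjun free: 08:00-15:35, 17:40-19:40.
Pita free: 09:25-17:40 (invert busy blocks within the working day).
Callum free: 09:25-15:00, 20:20-21:25.
Nadia free: 08:20-15:30, 16:25-18:45.
Diego ∩ Arjun: 08:15-09:00, 09:10-15:35, 17:40-18:10.
Diego ∩ Arjun ∩ Pita: 09:25-15:35.
Diego ∩ Arjun ∩ Pita ∩ Callum: 09:25-15:00.
Diego ∩ Arjun ∩ Pita ∩ Callum ∩ Nadia: 09:25-15:00.
The first common window of at least 90 minutes is 09:25-15:00, so the earliest start is 09:25.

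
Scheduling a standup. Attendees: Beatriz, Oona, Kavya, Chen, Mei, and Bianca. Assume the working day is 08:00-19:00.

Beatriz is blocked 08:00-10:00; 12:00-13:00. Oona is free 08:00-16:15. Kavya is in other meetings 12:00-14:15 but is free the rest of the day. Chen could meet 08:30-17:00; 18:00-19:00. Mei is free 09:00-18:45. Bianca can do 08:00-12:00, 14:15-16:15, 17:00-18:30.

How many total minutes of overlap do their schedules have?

Beatriz free: 10:00-12:00, 13:00-19:00 (invert busy blocks within the working day).
Oona free: 08:00-16:15.
Kavya free: 08:00-12:00, 14:15-19:00 (invert busy blocks within the working day).
Chen free: 08:30-17:00, 18:00-19:00.
Mei free: 09:00-18:45.
Bianca free: 08:00-12:00, 14:15-16:15, 17:00-18:30.
Beatriz ∩ Oona: 10:00-12:00, 13:00-16:15.
Beatriz ∩ Oona ∩ Kavya: 10:00-12:00, 14:15-16:15.
Beatriz ∩ Oona ∩ Kavya ∩ Chen: 10:00-12:00, 14:15-16:15.
Beatriz ∩ Oona ∩ Kavya ∩ Chen ∩ Mei: 10:00-12:00, 14:15-16:15.
Beatriz ∩ Oona ∩ Kavya ∩ Chen ∩ Mei ∩ Bianca: 10:00-12:00, 14:15-16:15.
So the common availability across everyone is 10:00-12:00, 14:15-16:15.
Summing the common windows: 120 + 120 = 240 minutes.

240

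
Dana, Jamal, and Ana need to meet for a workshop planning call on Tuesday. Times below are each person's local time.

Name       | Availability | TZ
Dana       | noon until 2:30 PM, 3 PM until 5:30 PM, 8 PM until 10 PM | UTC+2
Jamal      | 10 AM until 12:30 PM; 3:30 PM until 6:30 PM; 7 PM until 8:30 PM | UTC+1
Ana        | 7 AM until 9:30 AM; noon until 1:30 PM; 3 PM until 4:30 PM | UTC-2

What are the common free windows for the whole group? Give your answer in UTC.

Dana in UTC: 10:00-12:30, 13:00-15:30, 18:00-20:00 (subtract 2h to convert from UTC+2).
Jamal in UTC: 09:00-11:30, 14:30-17:30, 18:00-19:30 (subtract 1h to convert from UTC+1).
Ana in UTC: 09:00-11:30, 14:00-15:30, 17:00-18:30 (add 2h to convert from UTC-2).
Dana ∩ Jamal: 10:00-11:30, 14:30-15:30, 18:00-19:30.
Dana ∩ Jamal ∩ Ana: 10:00-11:30, 14:30-15:30, 18:00-18:30.

10:00-11:30, 14:30-15:30, 18:00-18:30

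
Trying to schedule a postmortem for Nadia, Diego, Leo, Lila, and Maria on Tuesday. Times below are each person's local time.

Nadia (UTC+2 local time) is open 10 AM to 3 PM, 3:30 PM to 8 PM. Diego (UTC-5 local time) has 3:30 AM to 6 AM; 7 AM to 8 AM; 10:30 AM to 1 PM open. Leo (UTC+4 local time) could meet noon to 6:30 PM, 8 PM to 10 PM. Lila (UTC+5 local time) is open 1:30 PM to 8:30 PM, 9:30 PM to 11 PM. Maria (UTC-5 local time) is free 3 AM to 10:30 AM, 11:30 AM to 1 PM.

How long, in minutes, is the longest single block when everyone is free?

Nadia in UTC: 08:00-13:00, 13:30-18:00 (subtract 2h to convert from UTC+2).
Diego in UTC: 08:30-11:00, 12:00-13:00, 15:30-18:00 (add 5h to convert from UTC-5).
Leo in UTC: 08:00-14:30, 16:00-18:00 (subtract 4h to convert from UTC+4).
Lila in UTC: 08:30-15:30, 16:30-18:00 (subtract 5h to convert from UTC+5).
Maria in UTC: 08:00-15:30, 16:30-18:00 (add 5h to convert from UTC-5).
Nadia ∩ Diego: 08:30-11:00, 12:00-13:00, 15:30-18:00.
Nadia ∩ Diego ∩ Leo: 08:30-11:00, 12:00-13:00, 16:00-18:00.
Nadia ∩ Diego ∩ Leo ∩ Lila: 08:30-11:00, 12:00-13:00, 16:30-18:00.
Nadia ∩ Diego ∩ Leo ∩ Lila ∩ Maria: 08:30-11:00, 12:00-13:00, 16:30-18:00.
So the common availability across everyone is 08:30-11:00, 12:00-13:00, 16:30-18:00.
The longest is 08:30-11:00 at 150 minutes.

150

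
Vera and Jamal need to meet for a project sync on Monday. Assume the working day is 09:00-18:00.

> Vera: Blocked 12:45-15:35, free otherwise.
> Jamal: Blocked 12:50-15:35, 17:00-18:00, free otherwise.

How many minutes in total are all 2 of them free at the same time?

Vera free: 09:00-12:45, 15:35-18:00 (invert busy blocks within the working day).
Jamal free: 09:00-12:50, 15:35-17:00 (invert busy blocks within the working day).
Vera ∩ Jamal: 09:00-12:45, 15:35-17:00.
Summing the common windows: 225 + 85 = 310 minutes.

310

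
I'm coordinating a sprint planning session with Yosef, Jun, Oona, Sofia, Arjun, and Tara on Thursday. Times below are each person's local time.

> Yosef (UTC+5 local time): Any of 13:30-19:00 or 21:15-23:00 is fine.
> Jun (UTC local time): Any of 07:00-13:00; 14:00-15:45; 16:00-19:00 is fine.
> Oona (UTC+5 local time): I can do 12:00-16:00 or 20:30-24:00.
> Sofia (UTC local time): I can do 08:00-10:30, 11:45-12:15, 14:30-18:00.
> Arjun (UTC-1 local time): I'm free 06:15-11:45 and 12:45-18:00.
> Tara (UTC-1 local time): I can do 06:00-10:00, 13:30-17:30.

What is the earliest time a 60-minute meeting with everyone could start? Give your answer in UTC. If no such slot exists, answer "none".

08:30

Yosef in UTC: 08:30-14:00, 16:15-18:00 (subtract 5h to convert from UTC+5).
Jun in UTC: 07:00-13:00, 14:00-15:45, 16:00-19:00.
Oona in UTC: 07:00-11:00, 15:30-19:00 (subtract 5h to convert from UTC+5).
Sofia in UTC: 08:00-10:30, 11:45-12:15, 14:30-18:00.
Arjun in UTC: 07:15-12:45, 13:45-19:00 (add 1h to convert from UTC-1).
Tara in UTC: 07:00-11:00, 14:30-18:30 (add 1h to convert from UTC-1).
Yosef ∩ Jun: 08:30-13:00, 16:15-18:00.
Yosef ∩ Jun ∩ Oona: 08:30-11:00, 16:15-18:00.
Yosef ∩ Jun ∩ Oona ∩ Sofia: 08:30-10:30, 16:15-18:00.
Yosef ∩ Jun ∩ Oona ∩ Sofia ∩ Arjun: 08:30-10:30, 16:15-18:00.
Yosef ∩ Jun ∩ Oona ∩ Sofia ∩ Arjun ∩ Tara: 08:30-10:30, 16:15-18:00.
So the common availability across everyone is 08:30-10:30, 16:15-18:00.
The first common window of at least 60 minutes is 08:30-10:30, so the earliest start is 08:30.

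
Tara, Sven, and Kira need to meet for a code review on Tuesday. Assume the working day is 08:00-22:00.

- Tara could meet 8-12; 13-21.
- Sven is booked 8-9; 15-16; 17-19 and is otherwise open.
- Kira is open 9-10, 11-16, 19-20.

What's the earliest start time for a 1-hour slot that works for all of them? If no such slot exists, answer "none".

09:00

Tara free: 08:00-12:00, 13:00-21:00.
Sven free: 09:00-15:00, 16:00-17:00, 19:00-22:00 (invert busy blocks within the working day).
Kira free: 09:00-10:00, 11:00-16:00, 19:00-20:00.
Tara ∩ Sven: 09:00-12:00, 13:00-15:00, 16:00-17:00, 19:00-21:00.
Tara ∩ Sven ∩ Kira: 09:00-10:00, 11:00-12:00, 13:00-15:00, 19:00-20:00.
The first common window of at least 60 minutes is 09:00-10:00, so the earliest start is 09:00.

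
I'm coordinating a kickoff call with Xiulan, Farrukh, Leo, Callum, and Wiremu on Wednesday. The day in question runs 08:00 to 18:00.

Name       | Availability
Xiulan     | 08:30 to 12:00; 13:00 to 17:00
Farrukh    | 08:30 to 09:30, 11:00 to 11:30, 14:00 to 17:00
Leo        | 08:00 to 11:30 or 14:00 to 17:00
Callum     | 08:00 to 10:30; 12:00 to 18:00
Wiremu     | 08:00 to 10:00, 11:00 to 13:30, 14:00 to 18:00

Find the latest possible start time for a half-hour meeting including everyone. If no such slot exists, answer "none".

Xiulan ∩ Farrukh: 08:30-09:30, 11:00-11:30, 14:00-17:00.
Xiulan ∩ Farrukh ∩ Leo: 08:30-09:30, 11:00-11:30, 14:00-17:00.
Xiulan ∩ Farrukh ∩ Leo ∩ Callum: 08:30-09:30, 14:00-17:00.
Xiulan ∩ Farrukh ∩ Leo ∩ Callum ∩ Wiremu: 08:30-09:30, 14:00-17:00.
So the common availability across everyone is 08:30-09:30, 14:00-17:00.
The last common window of at least 30 minutes is 14:00-17:00; a 30-minute meeting can start as late as 16:30 and still end by 17:00.

16:30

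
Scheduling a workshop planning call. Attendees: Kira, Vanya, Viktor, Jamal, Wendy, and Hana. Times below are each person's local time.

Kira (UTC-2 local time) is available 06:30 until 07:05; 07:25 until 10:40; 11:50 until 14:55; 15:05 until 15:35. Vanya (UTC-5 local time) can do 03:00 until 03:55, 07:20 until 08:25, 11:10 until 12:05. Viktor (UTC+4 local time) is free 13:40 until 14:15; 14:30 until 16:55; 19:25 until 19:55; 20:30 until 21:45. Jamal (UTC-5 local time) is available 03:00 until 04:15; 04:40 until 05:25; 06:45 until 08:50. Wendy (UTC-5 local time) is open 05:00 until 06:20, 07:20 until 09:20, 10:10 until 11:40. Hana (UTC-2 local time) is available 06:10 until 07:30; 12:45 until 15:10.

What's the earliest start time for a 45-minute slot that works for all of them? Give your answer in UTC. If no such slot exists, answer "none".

none

Kira in UTC: 08:30-09:05, 09:25-12:40, 13:50-16:55, 17:05-17:35 (add 2h to convert from UTC-2).
Vanya in UTC: 08:00-08:55, 12:20-13:25, 16:10-17:05 (add 5h to convert from UTC-5).
Viktor in UTC: 09:40-10:15, 10:30-12:55, 15:25-15:55, 16:30-17:45 (subtract 4h to convert from UTC+4).
Jamal in UTC: 08:00-09:15, 09:40-10:25, 11:45-13:50 (add 5h to convert from UTC-5).
Wendy in UTC: 10:00-11:20, 12:20-14:20, 15:10-16:40 (add 5h to convert from UTC-5).
Hana in UTC: 08:10-09:30, 14:45-17:10 (add 2h to convert from UTC-2).
Kira ∩ Vanya: 08:30-08:55, 12:20-12:40, 16:10-16:55.
Kira ∩ Vanya ∩ Viktor: 12:20-12:40, 16:30-16:55.
Kira ∩ Vanya ∩ Viktor ∩ Jamal: 12:20-12:40.
Kira ∩ Vanya ∩ Viktor ∩ Jamal ∩ Wendy: 12:20-12:40.
Kira ∩ Vanya ∩ Viktor ∩ Jamal ∩ Wendy ∩ Hana: ∅.
There is no time when everyone is free.
No common window is at least 45 minutes long.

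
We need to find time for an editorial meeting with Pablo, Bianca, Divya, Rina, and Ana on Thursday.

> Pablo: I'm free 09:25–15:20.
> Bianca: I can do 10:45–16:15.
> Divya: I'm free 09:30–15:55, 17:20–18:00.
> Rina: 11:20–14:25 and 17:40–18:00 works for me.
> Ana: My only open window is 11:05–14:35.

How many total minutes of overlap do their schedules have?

185

Pablo ∩ Bianca: 10:45-15:20.
Pablo ∩ Bianca ∩ Divya: 10:45-15:20.
Pablo ∩ Bianca ∩ Divya ∩ Rina: 11:20-14:25.
Pablo ∩ Bianca ∩ Divya ∩ Rina ∩ Ana: 11:20-14:25.
That's a single block of 185 minutes.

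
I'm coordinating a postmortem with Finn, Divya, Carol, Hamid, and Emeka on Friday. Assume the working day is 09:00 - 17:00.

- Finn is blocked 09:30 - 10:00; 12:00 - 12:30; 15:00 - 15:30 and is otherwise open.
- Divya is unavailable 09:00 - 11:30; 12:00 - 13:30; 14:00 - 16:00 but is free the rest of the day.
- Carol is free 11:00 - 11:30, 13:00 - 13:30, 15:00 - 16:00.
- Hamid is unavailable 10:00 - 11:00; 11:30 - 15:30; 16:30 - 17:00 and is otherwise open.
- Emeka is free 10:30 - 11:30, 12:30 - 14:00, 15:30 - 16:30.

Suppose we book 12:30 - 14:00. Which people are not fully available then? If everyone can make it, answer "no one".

Finn free: 09:00-09:30, 10:00-12:00, 12:30-15:00, 15:30-17:00 (invert busy blocks within the working day).
Divya free: 11:30-12:00, 13:30-14:00, 16:00-17:00 (invert busy blocks within the working day).
Carol free: 11:00-11:30, 13:00-13:30, 15:00-16:00.
Hamid free: 09:00-10:00, 11:00-11:30, 15:30-16:30 (invert busy blocks within the working day).
Emeka free: 10:30-11:30, 12:30-14:00, 15:30-16:30.
Finn: free for 12:30-14:00. Divya: not fully free for 12:30-14:00. Carol: not fully free for 12:30-14:00. Hamid: not fully free for 12:30-14:00. Emeka: free for 12:30-14:00.

Carol, Divya, Hamid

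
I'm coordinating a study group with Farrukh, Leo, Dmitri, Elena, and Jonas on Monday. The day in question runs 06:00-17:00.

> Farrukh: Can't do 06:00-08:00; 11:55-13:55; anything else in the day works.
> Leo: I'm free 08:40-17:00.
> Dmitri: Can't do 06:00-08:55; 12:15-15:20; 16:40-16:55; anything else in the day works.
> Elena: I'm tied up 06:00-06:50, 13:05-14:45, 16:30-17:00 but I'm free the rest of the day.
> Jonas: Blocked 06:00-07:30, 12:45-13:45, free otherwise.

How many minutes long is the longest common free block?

180

Farrukh free: 08:00-11:55, 13:55-17:00 (invert busy blocks within the working day).
Leo free: 08:40-17:00.
Dmitri free: 08:55-12:15, 15:20-16:40, 16:55-17:00 (invert busy blocks within the working day).
Elena free: 06:50-13:05, 14:45-16:30 (invert busy blocks within the working day).
Jonas free: 07:30-12:45, 13:45-17:00 (invert busy blocks within the working day).
Farrukh ∩ Leo: 08:40-11:55, 13:55-17:00.
Farrukh ∩ Leo ∩ Dmitri: 08:55-11:55, 15:20-16:40, 16:55-17:00.
Farrukh ∩ Leo ∩ Dmitri ∩ Elena: 08:55-11:55, 15:20-16:30.
Farrukh ∩ Leo ∩ Dmitri ∩ Elena ∩ Jonas: 08:55-11:55, 15:20-16:30.
The longest is 08:55-11:55 at 180 minutes.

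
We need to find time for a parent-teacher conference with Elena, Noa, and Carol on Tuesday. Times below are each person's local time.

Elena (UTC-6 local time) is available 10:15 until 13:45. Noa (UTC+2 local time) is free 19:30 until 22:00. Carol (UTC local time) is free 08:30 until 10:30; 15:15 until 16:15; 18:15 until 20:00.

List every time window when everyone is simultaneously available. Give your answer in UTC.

18:15-19:45

Elena in UTC: 16:15-19:45 (add 6h to convert from UTC-6).
Noa in UTC: 17:30-20:00 (subtract 2h to convert from UTC+2).
Carol in UTC: 08:30-10:30, 15:15-16:15, 18:15-20:00.
Elena ∩ Noa: 17:30-19:45.
Elena ∩ Noa ∩ Carol: 18:15-19:45.
So the common availability across everyone is 18:15-19:45.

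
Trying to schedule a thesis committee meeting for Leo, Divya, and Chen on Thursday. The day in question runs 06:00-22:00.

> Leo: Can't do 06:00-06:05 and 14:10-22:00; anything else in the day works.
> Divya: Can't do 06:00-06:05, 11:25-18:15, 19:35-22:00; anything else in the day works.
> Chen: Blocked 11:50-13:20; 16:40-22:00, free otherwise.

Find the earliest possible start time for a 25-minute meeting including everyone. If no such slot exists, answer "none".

Leo free: 06:05-14:10 (invert busy blocks within the working day).
Divya free: 06:05-11:25, 18:15-19:35 (invert busy blocks within the working day).
Chen free: 06:00-11:50, 13:20-16:40 (invert busy blocks within the working day).
Leo ∩ Divya: 06:05-11:25.
Leo ∩ Divya ∩ Chen: 06:05-11:25.
Those are the intersection windows.
The first common window of at least 25 minutes is 06:05-11:25, so the earliest start is 06:05.

06:05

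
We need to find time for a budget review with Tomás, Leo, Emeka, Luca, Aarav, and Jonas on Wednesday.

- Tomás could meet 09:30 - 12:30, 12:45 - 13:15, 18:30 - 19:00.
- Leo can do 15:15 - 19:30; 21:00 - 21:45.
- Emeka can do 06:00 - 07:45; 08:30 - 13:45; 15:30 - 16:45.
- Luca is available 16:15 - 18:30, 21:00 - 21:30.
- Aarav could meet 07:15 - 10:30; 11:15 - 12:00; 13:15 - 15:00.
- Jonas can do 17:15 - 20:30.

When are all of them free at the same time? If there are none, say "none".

none

Tomás ∩ Leo: 18:30-19:00.
Tomás ∩ Leo ∩ Emeka: ∅.
Tomás ∩ Leo ∩ Emeka ∩ Luca: ∅.
Tomás ∩ Leo ∩ Emeka ∩ Luca ∩ Aarav: ∅.
Tomás ∩ Leo ∩ Emeka ∩ Luca ∩ Aarav ∩ Jonas: ∅.
There is no time when everyone is free.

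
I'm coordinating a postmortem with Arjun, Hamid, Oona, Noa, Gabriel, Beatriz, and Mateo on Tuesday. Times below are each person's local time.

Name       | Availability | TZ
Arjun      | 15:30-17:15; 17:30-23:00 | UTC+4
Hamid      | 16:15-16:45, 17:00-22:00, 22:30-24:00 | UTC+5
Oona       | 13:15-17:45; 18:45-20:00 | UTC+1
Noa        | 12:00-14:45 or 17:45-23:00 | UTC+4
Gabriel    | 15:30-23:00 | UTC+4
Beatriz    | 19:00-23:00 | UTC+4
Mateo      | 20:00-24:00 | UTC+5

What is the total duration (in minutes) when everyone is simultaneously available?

180

Arjun in UTC: 11:30-13:15, 13:30-19:00 (subtract 4h to convert from UTC+4).
Hamid in UTC: 11:15-11:45, 12:00-17:00, 17:30-19:00 (subtract 5h to convert from UTC+5).
Oona in UTC: 12:15-16:45, 17:45-19:00 (subtract 1h to convert from UTC+1).
Noa in UTC: 08:00-10:45, 13:45-19:00 (subtract 4h to convert from UTC+4).
Gabriel in UTC: 11:30-19:00 (subtract 4h to convert from UTC+4).
Beatriz in UTC: 15:00-19:00 (subtract 4h to convert from UTC+4).
Mateo in UTC: 15:00-19:00 (subtract 5h to convert from UTC+5).
Arjun ∩ Hamid: 11:30-11:45, 12:00-13:15, 13:30-17:00, 17:30-19:00.
Arjun ∩ Hamid ∩ Oona: 12:15-13:15, 13:30-16:45, 17:45-19:00.
Arjun ∩ Hamid ∩ Oona ∩ Noa: 13:45-16:45, 17:45-19:00.
Arjun ∩ Hamid ∩ Oona ∩ Noa ∩ Gabriel: 13:45-16:45, 17:45-19:00.
Arjun ∩ Hamid ∩ Oona ∩ Noa ∩ Gabriel ∩ Beatriz: 15:00-16:45, 17:45-19:00.
Arjun ∩ Hamid ∩ Oona ∩ Noa ∩ Gabriel ∩ Beatriz ∩ Mateo: 15:00-16:45, 17:45-19:00.
So the common availability across everyone is 15:00-16:45, 17:45-19:00.
Summing the common windows: 105 + 75 = 180 minutes.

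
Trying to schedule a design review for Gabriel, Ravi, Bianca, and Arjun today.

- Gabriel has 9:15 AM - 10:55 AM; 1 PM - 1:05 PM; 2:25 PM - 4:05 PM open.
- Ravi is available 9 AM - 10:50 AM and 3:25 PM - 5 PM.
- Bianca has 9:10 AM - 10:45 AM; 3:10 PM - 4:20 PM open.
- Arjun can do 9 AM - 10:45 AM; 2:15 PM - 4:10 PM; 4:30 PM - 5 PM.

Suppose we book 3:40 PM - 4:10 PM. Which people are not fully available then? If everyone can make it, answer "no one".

Gabriel: not fully free for 15:40-16:10. Ravi: free for 15:40-16:10. Bianca: free for 15:40-16:10. Arjun: free for 15:40-16:10.

Gabriel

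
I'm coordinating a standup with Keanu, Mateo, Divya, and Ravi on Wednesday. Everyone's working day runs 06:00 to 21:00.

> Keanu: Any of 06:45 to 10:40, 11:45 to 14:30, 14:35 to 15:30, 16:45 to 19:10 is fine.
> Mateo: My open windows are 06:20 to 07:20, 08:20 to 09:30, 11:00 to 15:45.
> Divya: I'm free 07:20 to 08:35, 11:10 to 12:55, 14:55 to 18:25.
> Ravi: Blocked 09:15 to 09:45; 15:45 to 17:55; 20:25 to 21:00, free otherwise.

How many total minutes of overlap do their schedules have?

Keanu free: 06:45-10:40, 11:45-14:30, 14:35-15:30, 16:45-19:10.
Mateo free: 06:20-07:20, 08:20-09:30, 11:00-15:45.
Divya free: 07:20-08:35, 11:10-12:55, 14:55-18:25.
Ravi free: 06:00-09:15, 09:45-15:45, 17:55-20:25 (invert busy blocks within the working day).
Keanu ∩ Mateo: 06:45-07:20, 08:20-09:30, 11:45-14:30, 14:35-15:30.
Keanu ∩ Mateo ∩ Divya: 08:20-08:35, 11:45-12:55, 14:55-15:30.
Keanu ∩ Mateo ∩ Divya ∩ Ravi: 08:20-08:35, 11:45-12:55, 14:55-15:30.
Summing the common windows: 15 + 70 + 35 = 120 minutes.

120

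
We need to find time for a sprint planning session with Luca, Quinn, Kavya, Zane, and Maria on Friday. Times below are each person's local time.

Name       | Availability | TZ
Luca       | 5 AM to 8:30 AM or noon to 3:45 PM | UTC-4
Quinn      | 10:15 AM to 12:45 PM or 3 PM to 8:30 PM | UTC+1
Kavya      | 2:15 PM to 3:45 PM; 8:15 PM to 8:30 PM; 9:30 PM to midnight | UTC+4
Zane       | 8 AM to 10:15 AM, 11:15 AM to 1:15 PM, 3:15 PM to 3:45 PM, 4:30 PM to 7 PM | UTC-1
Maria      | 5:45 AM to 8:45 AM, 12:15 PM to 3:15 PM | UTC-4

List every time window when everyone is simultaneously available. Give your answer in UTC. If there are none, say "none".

Luca in UTC: 09:00-12:30, 16:00-19:45 (add 4h to convert from UTC-4).
Quinn in UTC: 09:15-11:45, 14:00-19:30 (subtract 1h to convert from UTC+1).
Kavya in UTC: 10:15-11:45, 16:15-16:30, 17:30-20:00 (subtract 4h to convert from UTC+4).
Zane in UTC: 09:00-11:15, 12:15-14:15, 16:15-16:45, 17:30-20:00 (add 1h to convert from UTC-1).
Maria in UTC: 09:45-12:45, 16:15-19:15 (add 4h to convert from UTC-4).
Luca ∩ Quinn: 09:15-11:45, 16:00-19:30.
Luca ∩ Quinn ∩ Kavya: 10:15-11:45, 16:15-16:30, 17:30-19:30.
Luca ∩ Quinn ∩ Kavya ∩ Zane: 10:15-11:15, 16:15-16:30, 17:30-19:30.
Luca ∩ Quinn ∩ Kavya ∩ Zane ∩ Maria: 10:15-11:15, 16:15-16:30, 17:30-19:15.
So the common availability across everyone is 10:15-11:15, 16:15-16:30, 17:30-19:15.

10:15-11:15, 16:15-16:30, 17:30-19:15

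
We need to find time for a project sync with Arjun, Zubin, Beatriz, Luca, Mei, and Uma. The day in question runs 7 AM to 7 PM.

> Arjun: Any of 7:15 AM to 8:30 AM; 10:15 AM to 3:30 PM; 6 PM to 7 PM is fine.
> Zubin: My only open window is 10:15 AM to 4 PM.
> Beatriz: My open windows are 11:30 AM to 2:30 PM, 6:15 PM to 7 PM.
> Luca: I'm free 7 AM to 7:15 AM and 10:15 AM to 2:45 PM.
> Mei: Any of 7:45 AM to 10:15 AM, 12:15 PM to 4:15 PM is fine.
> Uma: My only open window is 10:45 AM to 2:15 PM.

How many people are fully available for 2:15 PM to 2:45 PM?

4

Arjun, Zubin, Luca, and Mei can make the full 14:15-14:45 slot — that's 4.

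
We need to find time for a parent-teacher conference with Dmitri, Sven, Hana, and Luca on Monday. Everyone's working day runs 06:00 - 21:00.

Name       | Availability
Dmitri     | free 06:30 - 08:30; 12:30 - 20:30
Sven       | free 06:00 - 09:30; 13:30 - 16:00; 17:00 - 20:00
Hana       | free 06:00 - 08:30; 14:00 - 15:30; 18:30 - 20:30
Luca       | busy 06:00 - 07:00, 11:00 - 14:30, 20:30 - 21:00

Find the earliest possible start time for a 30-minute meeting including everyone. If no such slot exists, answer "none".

07:00

Dmitri free: 06:30-08:30, 12:30-20:30.
Sven free: 06:00-09:30, 13:30-16:00, 17:00-20:00.
Hana free: 06:00-08:30, 14:00-15:30, 18:30-20:30.
Luca free: 07:00-11:00, 14:30-20:30 (invert busy blocks within the working day).
Dmitri ∩ Sven: 06:30-08:30, 13:30-16:00, 17:00-20:00.
Dmitri ∩ Sven ∩ Hana: 06:30-08:30, 14:00-15:30, 18:30-20:00.
Dmitri ∩ Sven ∩ Hana ∩ Luca: 07:00-08:30, 14:30-15:30, 18:30-20:00.
The first common window of at least 30 minutes is 07:00-08:30, so the earliest start is 07:00.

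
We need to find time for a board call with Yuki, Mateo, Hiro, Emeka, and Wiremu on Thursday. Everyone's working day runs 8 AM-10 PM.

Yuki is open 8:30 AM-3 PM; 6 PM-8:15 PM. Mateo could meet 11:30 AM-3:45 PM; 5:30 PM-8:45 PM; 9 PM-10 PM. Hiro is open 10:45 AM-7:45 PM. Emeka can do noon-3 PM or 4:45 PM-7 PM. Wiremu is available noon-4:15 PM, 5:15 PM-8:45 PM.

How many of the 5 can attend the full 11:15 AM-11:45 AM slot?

Yuki and Hiro can make the full 11:15-11:45 slot — that's 2.

2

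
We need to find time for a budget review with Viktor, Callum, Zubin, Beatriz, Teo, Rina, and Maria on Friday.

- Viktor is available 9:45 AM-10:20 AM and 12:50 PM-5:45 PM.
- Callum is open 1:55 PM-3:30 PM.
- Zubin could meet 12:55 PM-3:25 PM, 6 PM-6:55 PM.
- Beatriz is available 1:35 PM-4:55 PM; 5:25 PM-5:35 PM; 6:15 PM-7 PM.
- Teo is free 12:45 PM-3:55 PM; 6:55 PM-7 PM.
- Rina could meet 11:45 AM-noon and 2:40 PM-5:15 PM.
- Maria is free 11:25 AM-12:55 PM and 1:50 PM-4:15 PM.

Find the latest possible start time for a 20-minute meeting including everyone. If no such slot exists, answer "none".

Viktor ∩ Callum: 13:55-15:30.
Viktor ∩ Callum ∩ Zubin: 13:55-15:25.
Viktor ∩ Callum ∩ Zubin ∩ Beatriz: 13:55-15:25.
Viktor ∩ Callum ∩ Zubin ∩ Beatriz ∩ Teo: 13:55-15:25.
Viktor ∩ Callum ∩ Zubin ∩ Beatriz ∩ Teo ∩ Rina: 14:40-15:25.
Viktor ∩ Callum ∩ Zubin ∩ Beatriz ∩ Teo ∩ Rina ∩ Maria: 14:40-15:25.
Those are the intersection windows.
The last common window of at least 20 minutes is 14:40-15:25; a 20-minute meeting can start as late as 15:05 and still end by 15:25.

15:05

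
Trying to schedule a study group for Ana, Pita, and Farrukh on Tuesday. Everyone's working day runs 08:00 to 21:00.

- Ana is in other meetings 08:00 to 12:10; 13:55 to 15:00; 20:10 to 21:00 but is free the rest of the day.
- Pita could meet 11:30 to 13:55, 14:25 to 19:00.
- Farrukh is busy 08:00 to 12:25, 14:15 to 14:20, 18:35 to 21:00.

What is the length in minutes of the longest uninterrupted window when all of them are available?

Ana free: 12:10-13:55, 15:00-20:10 (invert busy blocks within the working day).
Pita free: 11:30-13:55, 14:25-19:00.
Farrukh free: 12:25-14:15, 14:20-18:35 (invert busy blocks within the working day).
Ana ∩ Pita: 12:10-13:55, 15:00-19:00.
Ana ∩ Pita ∩ Farrukh: 12:25-13:55, 15:00-18:35.
Those are the intersection windows.
The longest is 15:00-18:35 at 215 minutes.

215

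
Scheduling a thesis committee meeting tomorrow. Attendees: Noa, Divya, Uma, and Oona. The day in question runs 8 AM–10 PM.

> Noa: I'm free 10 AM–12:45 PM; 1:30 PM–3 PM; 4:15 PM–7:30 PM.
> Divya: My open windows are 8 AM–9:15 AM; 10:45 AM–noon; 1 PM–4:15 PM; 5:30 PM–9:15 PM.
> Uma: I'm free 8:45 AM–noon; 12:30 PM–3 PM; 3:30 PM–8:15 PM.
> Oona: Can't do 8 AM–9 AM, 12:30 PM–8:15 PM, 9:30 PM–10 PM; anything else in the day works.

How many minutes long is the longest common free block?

Noa free: 10:00-12:45, 13:30-15:00, 16:15-19:30.
Divya free: 08:00-09:15, 10:45-12:00, 13:00-16:15, 17:30-21:15.
Uma free: 08:45-12:00, 12:30-15:00, 15:30-20:15.
Oona free: 09:00-12:30, 20:15-21:30 (invert busy blocks within the working day).
Noa ∩ Divya: 10:45-12:00, 13:30-15:00, 17:30-19:30.
Noa ∩ Divya ∩ Uma: 10:45-12:00, 13:30-15:00, 17:30-19:30.
Noa ∩ Divya ∩ Uma ∩ Oona: 10:45-12:00.
The longest is 10:45-12:00 at 75 minutes.

75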